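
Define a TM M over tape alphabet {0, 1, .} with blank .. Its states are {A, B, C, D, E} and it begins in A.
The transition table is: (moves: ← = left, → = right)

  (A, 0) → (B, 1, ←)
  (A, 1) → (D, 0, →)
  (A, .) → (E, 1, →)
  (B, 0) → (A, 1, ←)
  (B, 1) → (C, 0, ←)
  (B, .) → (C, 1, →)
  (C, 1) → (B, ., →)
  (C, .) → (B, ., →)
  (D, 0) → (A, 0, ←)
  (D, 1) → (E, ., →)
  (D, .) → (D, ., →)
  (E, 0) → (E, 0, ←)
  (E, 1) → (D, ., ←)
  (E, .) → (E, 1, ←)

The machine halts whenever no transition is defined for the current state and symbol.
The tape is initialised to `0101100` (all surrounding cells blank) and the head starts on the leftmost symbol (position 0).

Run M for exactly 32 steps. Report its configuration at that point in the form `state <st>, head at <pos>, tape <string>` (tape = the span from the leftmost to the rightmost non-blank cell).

state E, head at 2, tape 101100

state=A head=0 tape=..[0]101100   (A,0)→(B,1,←)
state=B head=-1 tape=.[.]1101100   (B,.)→(C,1,→)
state=C head=0 tape=.1[1]101100   (C,1)→(B,.,→)
state=B head=1 tape=.1.[1]01100   (B,1)→(C,0,←)
state=C head=0 tape=.1[.]001100   (C,.)→(B,.,→)
state=B head=1 tape=.1.[0]01100   (B,0)→(A,1,←)
state=A head=0 tape=.1[.]101100   (A,.)→(E,1,→)
state=E head=1 tape=.11[1]01100   (E,1)→(D,.,←)
state=D head=0 tape=.1[1].01100   (D,1)→(E,.,→)
state=E head=1 tape=.1.[.]01100   (E,.)→(E,1,←)
state=E head=0 tape=.1[.]101100   (E,.)→(E,1,←)
state=E head=-1 tape=.[1]1101100   (E,1)→(D,.,←)
state=D head=-2 tape=[.].1101100   (D,.)→(D,.,→)
state=D head=-1 tape=.[.]1101100   (D,.)→(D,.,→)
state=D head=0 tape=..[1]101100   (D,1)→(E,.,→)
state=E head=1 tape=...[1]01100   (E,1)→(D,.,←)
state=D head=0 tape=..[.].01100   (D,.)→(D,.,→)
state=D head=1 tape=...[.]01100   (D,.)→(D,.,→)
state=D head=2 tape=....[0]1100   (D,0)→(A,0,←)
state=A head=1 tape=...[.]01100   (A,.)→(E,1,→)
state=E head=2 tape=...1[0]1100   (E,0)→(E,0,←)
state=E head=1 tape=...[1]01100   (E,1)→(D,.,←)
state=D head=0 tape=..[.].01100   (D,.)→(D,.,→)
state=D head=1 tape=...[.]01100   (D,.)→(D,.,→)
state=D head=2 tape=....[0]1100   (D,0)→(A,0,←)
state=A head=1 tape=...[.]01100   (A,.)→(E,1,→)
state=E head=2 tape=...1[0]1100   (E,0)→(E,0,←)
state=E head=1 tape=...[1]01100   (E,1)→(D,.,←)
state=D head=0 tape=..[.].01100   (D,.)→(D,.,→)
state=D head=1 tape=...[.]01100   (D,.)→(D,.,→)
state=D head=2 tape=....[0]1100   (D,0)→(A,0,←)
state=A head=1 tape=...[.]01100   (A,.)→(E,1,→)
state=E head=2 tape=...1[0]1100
After 32 steps: state E, head at 2, tape 101100.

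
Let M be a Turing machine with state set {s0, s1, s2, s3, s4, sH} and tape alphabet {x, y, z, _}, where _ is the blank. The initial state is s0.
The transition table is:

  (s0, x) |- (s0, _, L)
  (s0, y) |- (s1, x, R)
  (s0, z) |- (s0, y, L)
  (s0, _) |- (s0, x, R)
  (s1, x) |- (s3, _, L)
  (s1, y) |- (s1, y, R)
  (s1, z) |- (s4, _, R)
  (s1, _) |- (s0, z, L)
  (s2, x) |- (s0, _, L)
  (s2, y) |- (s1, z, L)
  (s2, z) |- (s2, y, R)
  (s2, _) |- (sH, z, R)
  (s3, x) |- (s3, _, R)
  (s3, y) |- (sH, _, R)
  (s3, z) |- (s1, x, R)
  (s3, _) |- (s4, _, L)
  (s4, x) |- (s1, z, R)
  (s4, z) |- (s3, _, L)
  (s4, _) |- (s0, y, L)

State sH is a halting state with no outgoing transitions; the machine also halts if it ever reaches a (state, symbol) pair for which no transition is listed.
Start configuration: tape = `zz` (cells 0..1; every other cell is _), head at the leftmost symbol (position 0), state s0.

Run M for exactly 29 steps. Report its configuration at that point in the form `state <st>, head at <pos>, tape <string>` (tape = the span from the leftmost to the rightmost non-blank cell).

s0 | ___[z]z__   read z → write y, move L, go to s0
s0 | __[_]yz__   read _ → write x, move R, go to s0
s0 | __x[y]z__   read y → write x, move R, go to s1
s1 | __xx[z]__   read z → write _, move R, go to s4
s4 | __xx_[_]_   read _ → write y, move L, go to s0
s0 | __xx[_]y_   read _ → write x, move R, go to s0
s0 | __xxx[y]_   read y → write x, move R, go to s1
s1 | __xxxx[_]   read _ → write z, move L, go to s0
s0 | __xxx[x]z   read x → write _, move L, go to s0
s0 | __xx[x]_z   read x → write _, move L, go to s0
s0 | __x[x]__z   read x → write _, move L, go to s0
s0 | __[x]___z   read x → write _, move L, go to s0
s0 | _[_]____z   read _ → write x, move R, go to s0
s0 | _x[_]___z   read _ → write x, move R, go to s0
s0 | _xx[_]__z   read _ → write x, move R, go to s0
s0 | _xxx[_]_z   read _ → write x, move R, go to s0
s0 | _xxxx[_]z   read _ → write x, move R, go to s0
s0 | _xxxxx[z]   read z → write y, move L, go to s0
s0 | _xxxx[x]y   read x → write _, move L, go to s0
s0 | _xxx[x]_y   read x → write _, move L, go to s0
s0 | _xx[x]__y   read x → write _, move L, go to s0
s0 | _x[x]___y   read x → write _, move L, go to s0
s0 | _[x]____y   read x → write _, move L, go to s0
s0 | [_]_____y   read _ → write x, move R, go to s0
s0 | x[_]____y   read _ → write x, move R, go to s0
s0 | xx[_]___y   read _ → write x, move R, go to s0
s0 | xxx[_]__y   read _ → write x, move R, go to s0
s0 | xxxx[_]_y   read _ → write x, move R, go to s0
s0 | xxxxx[_]y   read _ → write x, move R, go to s0
s0 | xxxxxx[y]
After 29 steps: state s0, head at 3, tape xxxxxxy.

state s0, head at 3, tape xxxxxxy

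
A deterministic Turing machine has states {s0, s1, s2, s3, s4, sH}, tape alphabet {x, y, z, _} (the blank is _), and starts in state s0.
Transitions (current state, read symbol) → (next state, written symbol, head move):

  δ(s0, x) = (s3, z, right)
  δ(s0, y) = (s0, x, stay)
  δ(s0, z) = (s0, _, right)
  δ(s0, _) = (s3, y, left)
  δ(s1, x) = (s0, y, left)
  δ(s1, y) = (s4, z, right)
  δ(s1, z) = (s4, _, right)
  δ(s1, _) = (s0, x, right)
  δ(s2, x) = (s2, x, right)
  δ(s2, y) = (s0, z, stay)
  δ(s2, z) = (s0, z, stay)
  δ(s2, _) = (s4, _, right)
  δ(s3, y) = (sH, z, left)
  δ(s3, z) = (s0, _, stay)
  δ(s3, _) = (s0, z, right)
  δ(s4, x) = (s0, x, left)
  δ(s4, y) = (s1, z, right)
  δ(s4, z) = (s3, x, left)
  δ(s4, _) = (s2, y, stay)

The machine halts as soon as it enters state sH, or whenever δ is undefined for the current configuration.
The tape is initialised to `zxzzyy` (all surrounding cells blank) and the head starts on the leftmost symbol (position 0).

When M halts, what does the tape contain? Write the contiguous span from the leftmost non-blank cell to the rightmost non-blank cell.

s0 | [z]xzzyy   read z → write _, move right, go to s0
s0 | _[x]zzyy   read x → write z, move right, go to s3
s3 | _z[z]zyy   read z → write _, move stay, go to s0
s0 | _z[_]zyy   read _ → write y, move left, go to s3
s3 | _[z]yzyy   read z → write _, move stay, go to s0
s0 | _[_]yzyy   read _ → write y, move left, go to s3
s3 | [_]yyzyy   read _ → write z, move right, go to s0
s0 | z[y]yzyy   read y → write x, move stay, go to s0
s0 | z[x]yzyy   read x → write z, move right, go to s3
s3 | zz[y]zyy   read y → write z, move left, go to sH
sH | z[z]zzyy
The non-blank tape span at halt is zzzzyy.

zzzzyy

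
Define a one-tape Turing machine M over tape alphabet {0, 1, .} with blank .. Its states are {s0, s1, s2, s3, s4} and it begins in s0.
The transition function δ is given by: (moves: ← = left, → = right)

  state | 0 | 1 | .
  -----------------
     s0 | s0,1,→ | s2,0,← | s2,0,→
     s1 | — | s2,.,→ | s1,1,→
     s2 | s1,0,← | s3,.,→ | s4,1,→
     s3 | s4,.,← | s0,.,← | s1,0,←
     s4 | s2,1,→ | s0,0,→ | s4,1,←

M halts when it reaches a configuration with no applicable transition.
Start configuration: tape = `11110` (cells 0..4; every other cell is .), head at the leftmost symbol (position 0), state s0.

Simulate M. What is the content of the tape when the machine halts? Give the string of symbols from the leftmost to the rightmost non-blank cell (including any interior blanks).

state=s0 head=0 tape=.[1]1110...   (s0,1)→(s2,0,←)
state=s2 head=-1 tape=[.]01110...   (s2,.)→(s4,1,→)
state=s4 head=0 tape=1[0]1110...   (s4,0)→(s2,1,→)
state=s2 head=1 tape=11[1]110...   (s2,1)→(s3,.,→)
state=s3 head=2 tape=11.[1]10...   (s3,1)→(s0,.,←)
state=s0 head=1 tape=11[.].10...   (s0,.)→(s2,0,→)
state=s2 head=2 tape=110[.]10...   (s2,.)→(s4,1,→)
state=s4 head=3 tape=1101[1]0...   (s4,1)→(s0,0,→)
state=s0 head=4 tape=11010[0]...   (s0,0)→(s0,1,→)
state=s0 head=5 tape=110101[.]..   (s0,.)→(s2,0,→)
state=s2 head=6 tape=1101010[.].   (s2,.)→(s4,1,→)
state=s4 head=7 tape=11010101[.]   (s4,.)→(s4,1,←)
state=s4 head=6 tape=1101010[1]1   (s4,1)→(s0,0,→)
state=s0 head=7 tape=11010100[1]   (s0,1)→(s2,0,←)
state=s2 head=6 tape=1101010[0]0   (s2,0)→(s1,0,←)
state=s1 head=5 tape=110101[0]00
The non-blank tape span at halt is 110101000.

110101000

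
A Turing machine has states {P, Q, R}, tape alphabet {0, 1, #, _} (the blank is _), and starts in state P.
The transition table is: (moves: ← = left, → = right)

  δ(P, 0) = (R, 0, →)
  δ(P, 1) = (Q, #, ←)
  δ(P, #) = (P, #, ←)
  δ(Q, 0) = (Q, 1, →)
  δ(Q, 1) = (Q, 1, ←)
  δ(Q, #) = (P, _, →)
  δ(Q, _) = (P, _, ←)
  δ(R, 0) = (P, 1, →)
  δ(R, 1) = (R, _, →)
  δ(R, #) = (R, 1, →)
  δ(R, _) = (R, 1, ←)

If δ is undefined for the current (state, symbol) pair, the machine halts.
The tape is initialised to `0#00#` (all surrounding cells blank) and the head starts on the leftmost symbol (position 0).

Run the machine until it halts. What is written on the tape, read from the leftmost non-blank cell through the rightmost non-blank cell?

P | __[0]#00#__   read 0 → write 0, move →, go to R
R | __0[#]00#__   read # → write 1, move →, go to R
R | __01[0]0#__   read 0 → write 1, move →, go to P
P | __011[0]#__   read 0 → write 0, move →, go to R
R | __0110[#]__   read # → write 1, move →, go to R
R | __01101[_]_   read _ → write 1, move ←, go to R
R | __0110[1]1_   read 1 → write _, move →, go to R
R | __0110_[1]_   read 1 → write _, move →, go to R
R | __0110__[_]   read _ → write 1, move ←, go to R
R | __0110_[_]1   read _ → write 1, move ←, go to R
R | __0110[_]11   read _ → write 1, move ←, go to R
R | __011[0]111   read 0 → write 1, move →, go to P
P | __0111[1]11   read 1 → write #, move ←, go to Q
Q | __011[1]#11   read 1 → write 1, move ←, go to Q
Q | __01[1]1#11   read 1 → write 1, move ←, go to Q
Q | __0[1]11#11   read 1 → write 1, move ←, go to Q
Q | __[0]111#11   read 0 → write 1, move →, go to Q
Q | __1[1]11#11   read 1 → write 1, move ←, go to Q
Q | __[1]111#11   read 1 → write 1, move ←, go to Q
Q | _[_]1111#11   read _ → write _, move ←, go to P
P | [_]_1111#11
The non-blank tape span at halt is 1111#11.

1111#11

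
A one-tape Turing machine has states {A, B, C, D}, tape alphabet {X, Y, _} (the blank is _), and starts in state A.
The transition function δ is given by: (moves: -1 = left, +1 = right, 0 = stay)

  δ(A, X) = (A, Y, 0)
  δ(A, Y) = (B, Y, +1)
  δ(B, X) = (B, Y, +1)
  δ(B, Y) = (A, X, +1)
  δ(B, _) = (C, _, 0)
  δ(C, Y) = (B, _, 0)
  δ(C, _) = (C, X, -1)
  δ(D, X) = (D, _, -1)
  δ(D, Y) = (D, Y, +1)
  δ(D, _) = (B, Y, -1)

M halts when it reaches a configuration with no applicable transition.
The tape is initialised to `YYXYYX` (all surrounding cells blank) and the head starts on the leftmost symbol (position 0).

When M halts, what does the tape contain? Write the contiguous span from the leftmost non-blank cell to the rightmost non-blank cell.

A | [Y]YXYYX_   read Y → write Y, move +1, go to B
B | Y[Y]XYYX_   read Y → write X, move +1, go to A
A | YX[X]YYX_   read X → write Y, move 0, go to A
A | YX[Y]YYX_   read Y → write Y, move +1, go to B
B | YXY[Y]YX_   read Y → write X, move +1, go to A
A | YXYX[Y]X_   read Y → write Y, move +1, go to B
B | YXYXY[X]_   read X → write Y, move +1, go to B
B | YXYXYY[_]   read _ → write _, move 0, go to C
C | YXYXYY[_]   read _ → write X, move -1, go to C
C | YXYXY[Y]X   read Y → write _, move 0, go to B
B | YXYXY[_]X   read _ → write _, move 0, go to C
C | YXYXY[_]X   read _ → write X, move -1, go to C
C | YXYX[Y]XX   read Y → write _, move 0, go to B
B | YXYX[_]XX   read _ → write _, move 0, go to C
C | YXYX[_]XX   read _ → write X, move -1, go to C
C | YXY[X]XXX
The non-blank tape span at halt is YXYXXXX.

YXYXXXX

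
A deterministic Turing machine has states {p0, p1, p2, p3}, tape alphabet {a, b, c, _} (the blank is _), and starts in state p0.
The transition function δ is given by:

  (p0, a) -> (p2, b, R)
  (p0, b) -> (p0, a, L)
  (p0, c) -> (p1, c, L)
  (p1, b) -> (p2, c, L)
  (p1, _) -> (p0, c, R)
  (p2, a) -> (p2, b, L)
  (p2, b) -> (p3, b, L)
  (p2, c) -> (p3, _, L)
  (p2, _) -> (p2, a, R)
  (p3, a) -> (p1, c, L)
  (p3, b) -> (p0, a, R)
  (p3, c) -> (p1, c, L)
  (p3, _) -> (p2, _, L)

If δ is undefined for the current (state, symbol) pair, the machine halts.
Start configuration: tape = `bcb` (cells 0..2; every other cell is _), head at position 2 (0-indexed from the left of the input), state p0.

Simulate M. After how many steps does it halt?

8

state=p0 head=2 tape=__bc[b]   (p0,b)→(p0,a,L)
state=p0 head=1 tape=__b[c]a   (p0,c)→(p1,c,L)
state=p1 head=0 tape=__[b]ca   (p1,b)→(p2,c,L)
state=p2 head=-1 tape=_[_]cca   (p2,_)→(p2,a,R)
state=p2 head=0 tape=_a[c]ca   (p2,c)→(p3,_,L)
state=p3 head=-1 tape=_[a]_ca   (p3,a)→(p1,c,L)
state=p1 head=-2 tape=[_]c_ca   (p1,_)→(p0,c,R)
state=p0 head=-1 tape=c[c]_ca   (p0,c)→(p1,c,L)
state=p1 head=-2 tape=[c]c_ca
M halts after 8 transitions.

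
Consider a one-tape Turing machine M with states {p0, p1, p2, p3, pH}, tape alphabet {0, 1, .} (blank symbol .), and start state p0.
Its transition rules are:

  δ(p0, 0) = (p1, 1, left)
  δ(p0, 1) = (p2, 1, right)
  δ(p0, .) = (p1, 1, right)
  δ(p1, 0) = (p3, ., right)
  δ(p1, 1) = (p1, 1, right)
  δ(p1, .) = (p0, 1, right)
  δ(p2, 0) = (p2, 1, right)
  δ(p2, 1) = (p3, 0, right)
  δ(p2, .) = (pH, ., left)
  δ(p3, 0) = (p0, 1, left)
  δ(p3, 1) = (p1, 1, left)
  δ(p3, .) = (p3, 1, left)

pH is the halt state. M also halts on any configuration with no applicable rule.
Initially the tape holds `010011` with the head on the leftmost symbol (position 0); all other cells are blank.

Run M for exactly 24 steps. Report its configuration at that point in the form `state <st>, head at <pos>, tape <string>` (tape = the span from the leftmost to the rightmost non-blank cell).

p0 | .[0]10011..   read 0 → write 1, move left, go to p1
p1 | [.]110011..   read . → write 1, move right, go to p0
p0 | 1[1]10011..   read 1 → write 1, move right, go to p2
p2 | 11[1]0011..   read 1 → write 0, move right, go to p3
p3 | 110[0]011..   read 0 → write 1, move left, go to p0
p0 | 11[0]1011..   read 0 → write 1, move left, go to p1
p1 | 1[1]11011..   read 1 → write 1, move right, go to p1
p1 | 11[1]1011..   read 1 → write 1, move right, go to p1
p1 | 111[1]011..   read 1 → write 1, move right, go to p1
p1 | 1111[0]11..   read 0 → write ., move right, go to p3
p3 | 1111.[1]1..   read 1 → write 1, move left, go to p1
p1 | 1111[.]11..   read . → write 1, move right, go to p0
p0 | 11111[1]1..   read 1 → write 1, move right, go to p2
p2 | 111111[1]..   read 1 → write 0, move right, go to p3
p3 | 1111110[.].   read . → write 1, move left, go to p3
p3 | 111111[0]1.   read 0 → write 1, move left, go to p0
p0 | 11111[1]11.   read 1 → write 1, move right, go to p2
p2 | 111111[1]1.   read 1 → write 0, move right, go to p3
p3 | 1111110[1].   read 1 → write 1, move left, go to p1
p1 | 111111[0]1.   read 0 → write ., move right, go to p3
p3 | 111111.[1].   read 1 → write 1, move left, go to p1
p1 | 111111[.]1.   read . → write 1, move right, go to p0
p0 | 1111111[1].   read 1 → write 1, move right, go to p2
p2 | 11111111[.]   read . → write ., move left, go to pH
pH | 1111111[1].
After 24 steps: state pH, head at 6, tape 11111111.

state pH, head at 6, tape 11111111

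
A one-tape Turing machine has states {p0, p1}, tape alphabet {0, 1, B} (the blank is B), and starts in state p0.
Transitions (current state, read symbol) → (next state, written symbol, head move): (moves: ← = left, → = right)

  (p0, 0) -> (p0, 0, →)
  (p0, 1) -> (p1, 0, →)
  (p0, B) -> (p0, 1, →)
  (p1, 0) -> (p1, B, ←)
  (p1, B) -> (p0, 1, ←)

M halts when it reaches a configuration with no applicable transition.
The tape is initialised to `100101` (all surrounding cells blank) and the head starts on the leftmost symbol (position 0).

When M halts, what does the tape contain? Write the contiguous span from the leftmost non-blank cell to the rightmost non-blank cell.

p0 | BB[1]00101   read 1 → write 0, move →, go to p1
p1 | BB0[0]0101   read 0 → write B, move ←, go to p1
p1 | BB[0]B0101   read 0 → write B, move ←, go to p1
p1 | B[B]BB0101   read B → write 1, move ←, go to p0
p0 | [B]1BB0101   read B → write 1, move →, go to p0
p0 | 1[1]BB0101   read 1 → write 0, move →, go to p1
p1 | 10[B]B0101   read B → write 1, move ←, go to p0
p0 | 1[0]1B0101   read 0 → write 0, move →, go to p0
p0 | 10[1]B0101   read 1 → write 0, move →, go to p1
p1 | 100[B]0101   read B → write 1, move ←, go to p0
p0 | 10[0]10101   read 0 → write 0, move →, go to p0
p0 | 100[1]0101   read 1 → write 0, move →, go to p1
p1 | 1000[0]101   read 0 → write B, move ←, go to p1
p1 | 100[0]B101   read 0 → write B, move ←, go to p1
p1 | 10[0]BB101   read 0 → write B, move ←, go to p1
p1 | 1[0]BBB101   read 0 → write B, move ←, go to p1
p1 | [1]BBBB101
The non-blank tape span at halt is 1BBBB101.

1BBBB101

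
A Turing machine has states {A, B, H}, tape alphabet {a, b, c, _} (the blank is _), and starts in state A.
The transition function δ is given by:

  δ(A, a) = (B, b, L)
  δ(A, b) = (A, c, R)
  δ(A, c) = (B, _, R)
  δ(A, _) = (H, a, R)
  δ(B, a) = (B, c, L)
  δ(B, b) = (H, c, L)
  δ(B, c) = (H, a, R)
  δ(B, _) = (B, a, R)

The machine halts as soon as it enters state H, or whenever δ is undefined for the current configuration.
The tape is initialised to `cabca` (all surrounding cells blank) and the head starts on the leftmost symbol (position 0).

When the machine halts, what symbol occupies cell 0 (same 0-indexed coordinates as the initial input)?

a

A | [c]abca   read c → write _, move R, go to B
B | _[a]bca   read a → write c, move L, go to B
B | [_]cbca   read _ → write a, move R, go to B
B | a[c]bca   read c → write a, move R, go to H
H | aa[b]ca
Cell 0 holds a when M halts.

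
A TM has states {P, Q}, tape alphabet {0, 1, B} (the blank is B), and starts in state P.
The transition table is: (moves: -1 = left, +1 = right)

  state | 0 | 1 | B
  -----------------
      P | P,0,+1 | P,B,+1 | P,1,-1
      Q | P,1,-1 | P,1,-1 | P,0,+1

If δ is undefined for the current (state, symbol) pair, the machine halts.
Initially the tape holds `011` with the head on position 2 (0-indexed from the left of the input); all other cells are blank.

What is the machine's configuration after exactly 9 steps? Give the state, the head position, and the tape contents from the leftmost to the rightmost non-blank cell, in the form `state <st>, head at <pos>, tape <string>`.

state=P head=2 tape=01[1]BB   (P,1)→(P,B,+1)
state=P head=3 tape=01B[B]B   (P,B)→(P,1,-1)
state=P head=2 tape=01[B]1B   (P,B)→(P,1,-1)
state=P head=1 tape=0[1]11B   (P,1)→(P,B,+1)
state=P head=2 tape=0B[1]1B   (P,1)→(P,B,+1)
state=P head=3 tape=0BB[1]B   (P,1)→(P,B,+1)
state=P head=4 tape=0BBB[B]   (P,B)→(P,1,-1)
state=P head=3 tape=0BB[B]1   (P,B)→(P,1,-1)
state=P head=2 tape=0B[B]11   (P,B)→(P,1,-1)
state=P head=1 tape=0[B]111
After 9 steps: state P, head at 1, tape 0B111.

state P, head at 1, tape 0B111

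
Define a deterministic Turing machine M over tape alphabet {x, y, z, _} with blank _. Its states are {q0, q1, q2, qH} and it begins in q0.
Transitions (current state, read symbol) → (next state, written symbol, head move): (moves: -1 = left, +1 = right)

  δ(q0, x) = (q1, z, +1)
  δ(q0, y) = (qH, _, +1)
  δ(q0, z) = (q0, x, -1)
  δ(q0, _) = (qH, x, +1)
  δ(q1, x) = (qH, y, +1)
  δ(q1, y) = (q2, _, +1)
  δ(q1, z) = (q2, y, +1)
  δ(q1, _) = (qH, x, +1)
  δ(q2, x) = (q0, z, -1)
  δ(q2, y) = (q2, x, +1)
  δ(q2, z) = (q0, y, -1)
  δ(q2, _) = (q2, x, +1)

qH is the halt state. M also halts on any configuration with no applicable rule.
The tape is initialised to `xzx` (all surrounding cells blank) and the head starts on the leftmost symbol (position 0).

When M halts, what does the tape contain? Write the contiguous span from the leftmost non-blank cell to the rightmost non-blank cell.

state=q0 head=0 tape=[x]zx   (q0,x)→(q1,z,+1)
state=q1 head=1 tape=z[z]x   (q1,z)→(q2,y,+1)
state=q2 head=2 tape=zy[x]   (q2,x)→(q0,z,-1)
state=q0 head=1 tape=z[y]z   (q0,y)→(qH,_,+1)
state=qH head=2 tape=z_[z]
The non-blank tape span at halt is z_z.

z_z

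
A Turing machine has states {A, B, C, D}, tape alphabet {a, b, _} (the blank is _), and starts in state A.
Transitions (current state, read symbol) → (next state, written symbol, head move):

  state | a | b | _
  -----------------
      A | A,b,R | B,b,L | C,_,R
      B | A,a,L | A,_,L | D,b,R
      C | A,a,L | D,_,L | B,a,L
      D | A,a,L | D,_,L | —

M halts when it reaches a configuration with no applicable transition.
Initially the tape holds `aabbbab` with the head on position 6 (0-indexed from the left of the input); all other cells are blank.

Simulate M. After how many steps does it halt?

state=A head=6 tape=__aabbba[b]   (A,b)→(B,b,L)
state=B head=5 tape=__aabbb[a]b   (B,a)→(A,a,L)
state=A head=4 tape=__aabb[b]ab   (A,b)→(B,b,L)
state=B head=3 tape=__aab[b]bab   (B,b)→(A,_,L)
state=A head=2 tape=__aa[b]_bab   (A,b)→(B,b,L)
state=B head=1 tape=__a[a]b_bab   (B,a)→(A,a,L)
state=A head=0 tape=__[a]ab_bab   (A,a)→(A,b,R)
state=A head=1 tape=__b[a]b_bab   (A,a)→(A,b,R)
state=A head=2 tape=__bb[b]_bab   (A,b)→(B,b,L)
state=B head=1 tape=__b[b]b_bab   (B,b)→(A,_,L)
state=A head=0 tape=__[b]_b_bab   (A,b)→(B,b,L)
state=B head=-1 tape=_[_]b_b_bab   (B,_)→(D,b,R)
state=D head=0 tape=_b[b]_b_bab   (D,b)→(D,_,L)
state=D head=-1 tape=_[b]__b_bab   (D,b)→(D,_,L)
state=D head=-2 tape=[_]___b_bab
M halts after 14 transitions.

14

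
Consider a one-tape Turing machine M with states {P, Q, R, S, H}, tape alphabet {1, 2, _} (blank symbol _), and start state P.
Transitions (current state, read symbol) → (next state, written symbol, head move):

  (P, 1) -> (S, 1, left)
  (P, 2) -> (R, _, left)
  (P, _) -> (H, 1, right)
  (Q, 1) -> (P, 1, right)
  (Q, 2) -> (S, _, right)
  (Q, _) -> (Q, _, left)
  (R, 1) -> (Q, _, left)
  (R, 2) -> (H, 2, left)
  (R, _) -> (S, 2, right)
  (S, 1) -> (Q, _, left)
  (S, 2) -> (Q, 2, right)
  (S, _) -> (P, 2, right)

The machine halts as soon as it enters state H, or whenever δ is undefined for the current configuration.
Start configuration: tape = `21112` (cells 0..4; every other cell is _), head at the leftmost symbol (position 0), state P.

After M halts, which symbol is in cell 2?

_

state=P head=0 tape=_[2]1112_   (P,2)→(R,_,left)
state=R head=-1 tape=[_]_1112_   (R,_)→(S,2,right)
state=S head=0 tape=2[_]1112_   (S,_)→(P,2,right)
state=P head=1 tape=22[1]112_   (P,1)→(S,1,left)
state=S head=0 tape=2[2]1112_   (S,2)→(Q,2,right)
state=Q head=1 tape=22[1]112_   (Q,1)→(P,1,right)
state=P head=2 tape=221[1]12_   (P,1)→(S,1,left)
state=S head=1 tape=22[1]112_   (S,1)→(Q,_,left)
state=Q head=0 tape=2[2]_112_   (Q,2)→(S,_,right)
state=S head=1 tape=2_[_]112_   (S,_)→(P,2,right)
state=P head=2 tape=2_2[1]12_   (P,1)→(S,1,left)
state=S head=1 tape=2_[2]112_   (S,2)→(Q,2,right)
state=Q head=2 tape=2_2[1]12_   (Q,1)→(P,1,right)
state=P head=3 tape=2_21[1]2_   (P,1)→(S,1,left)
state=S head=2 tape=2_2[1]12_   (S,1)→(Q,_,left)
state=Q head=1 tape=2_[2]_12_   (Q,2)→(S,_,right)
state=S head=2 tape=2__[_]12_   (S,_)→(P,2,right)
state=P head=3 tape=2__2[1]2_   (P,1)→(S,1,left)
state=S head=2 tape=2__[2]12_   (S,2)→(Q,2,right)
state=Q head=3 tape=2__2[1]2_   (Q,1)→(P,1,right)
state=P head=4 tape=2__21[2]_   (P,2)→(R,_,left)
state=R head=3 tape=2__2[1]__   (R,1)→(Q,_,left)
state=Q head=2 tape=2__[2]___   (Q,2)→(S,_,right)
state=S head=3 tape=2___[_]__   (S,_)→(P,2,right)
state=P head=4 tape=2___2[_]_   (P,_)→(H,1,right)
state=H head=5 tape=2___21[_]
Cell 2 holds _ when M halts.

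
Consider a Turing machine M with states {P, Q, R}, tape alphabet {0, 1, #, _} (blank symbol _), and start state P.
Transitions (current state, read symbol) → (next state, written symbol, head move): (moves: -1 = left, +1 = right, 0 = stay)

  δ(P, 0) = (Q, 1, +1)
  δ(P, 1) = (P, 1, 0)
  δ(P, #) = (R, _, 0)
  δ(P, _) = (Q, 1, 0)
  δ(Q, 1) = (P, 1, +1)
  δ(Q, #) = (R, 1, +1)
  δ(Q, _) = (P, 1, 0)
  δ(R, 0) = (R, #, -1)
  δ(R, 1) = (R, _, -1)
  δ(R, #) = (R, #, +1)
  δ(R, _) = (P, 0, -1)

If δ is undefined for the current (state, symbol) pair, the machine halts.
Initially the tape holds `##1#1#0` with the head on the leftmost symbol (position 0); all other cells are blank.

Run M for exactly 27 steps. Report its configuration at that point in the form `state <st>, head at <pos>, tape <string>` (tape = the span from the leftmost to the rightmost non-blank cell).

P | ___[#]#1#1#0   read # → write _, move 0, go to R
R | ___[_]#1#1#0   read _ → write 0, move -1, go to P
P | __[_]0#1#1#0   read _ → write 1, move 0, go to Q
Q | __[1]0#1#1#0   read 1 → write 1, move +1, go to P
P | __1[0]#1#1#0   read 0 → write 1, move +1, go to Q
Q | __11[#]1#1#0   read # → write 1, move +1, go to R
R | __111[1]#1#0   read 1 → write _, move -1, go to R
R | __11[1]_#1#0   read 1 → write _, move -1, go to R
R | __1[1]__#1#0   read 1 → write _, move -1, go to R
R | __[1]___#1#0   read 1 → write _, move -1, go to R
R | _[_]____#1#0   read _ → write 0, move -1, go to P
P | [_]0____#1#0   read _ → write 1, move 0, go to Q
Q | [1]0____#1#0   read 1 → write 1, move +1, go to P
P | 1[0]____#1#0   read 0 → write 1, move +1, go to Q
Q | 11[_]___#1#0   read _ → write 1, move 0, go to P
P | 11[1]___#1#0   read 1 → write 1, move 0, go to P
P | 11[1]___#1#0   read 1 → write 1, move 0, go to P
P | 11[1]___#1#0   read 1 → write 1, move 0, go to P
P | 11[1]___#1#0   read 1 → write 1, move 0, go to P
P | 11[1]___#1#0   read 1 → write 1, move 0, go to P
P | 11[1]___#1#0   read 1 → write 1, move 0, go to P
P | 11[1]___#1#0   read 1 → write 1, move 0, go to P
P | 11[1]___#1#0   read 1 → write 1, move 0, go to P
P | 11[1]___#1#0   read 1 → write 1, move 0, go to P
P | 11[1]___#1#0   read 1 → write 1, move 0, go to P
P | 11[1]___#1#0   read 1 → write 1, move 0, go to P
P | 11[1]___#1#0   read 1 → write 1, move 0, go to P
P | 11[1]___#1#0
After 27 steps: state P, head at -1, tape 111___#1#0.

state P, head at -1, tape 111___#1#0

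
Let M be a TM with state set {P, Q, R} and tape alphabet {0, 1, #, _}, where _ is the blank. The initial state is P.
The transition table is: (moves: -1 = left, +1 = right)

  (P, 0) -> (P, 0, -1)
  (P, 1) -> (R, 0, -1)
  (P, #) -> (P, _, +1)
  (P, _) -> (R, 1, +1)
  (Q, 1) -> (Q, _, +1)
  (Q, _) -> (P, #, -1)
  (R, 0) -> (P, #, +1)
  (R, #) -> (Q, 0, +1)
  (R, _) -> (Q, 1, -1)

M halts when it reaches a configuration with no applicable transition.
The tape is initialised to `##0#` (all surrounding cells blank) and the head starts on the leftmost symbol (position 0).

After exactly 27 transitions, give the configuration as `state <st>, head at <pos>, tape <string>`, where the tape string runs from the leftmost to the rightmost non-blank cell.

state R, head at -1, tape 1#10#1000#

P | __[#]#0#____   read # → write _, move +1, go to P
P | ___[#]0#____   read # → write _, move +1, go to P
P | ____[0]#____   read 0 → write 0, move -1, go to P
P | ___[_]0#____   read _ → write 1, move +1, go to R
R | ___1[0]#____   read 0 → write #, move +1, go to P
P | ___1#[#]____   read # → write _, move +1, go to P
P | ___1#_[_]___   read _ → write 1, move +1, go to R
R | ___1#_1[_]__   read _ → write 1, move -1, go to Q
Q | ___1#_[1]1__   read 1 → write _, move +1, go to Q
Q | ___1#__[1]__   read 1 → write _, move +1, go to Q
Q | ___1#___[_]_   read _ → write #, move -1, go to P
P | ___1#__[_]#_   read _ → write 1, move +1, go to R
R | ___1#__1[#]_   read # → write 0, move +1, go to Q
Q | ___1#__10[_]   read _ → write #, move -1, go to P
P | ___1#__1[0]#   read 0 → write 0, move -1, go to P
P | ___1#__[1]0#   read 1 → write 0, move -1, go to R
R | ___1#_[_]00#   read _ → write 1, move -1, go to Q
Q | ___1#[_]100#   read _ → write #, move -1, go to P
P | ___1[#]#100#   read # → write _, move +1, go to P
P | ___1_[#]100#   read # → write _, move +1, go to P
P | ___1__[1]00#   read 1 → write 0, move -1, go to R
R | ___1_[_]000#   read _ → write 1, move -1, go to Q
Q | ___1[_]1000#   read _ → write #, move -1, go to P
P | ___[1]#1000#   read 1 → write 0, move -1, go to R
R | __[_]0#1000#   read _ → write 1, move -1, go to Q
Q | _[_]10#1000#   read _ → write #, move -1, go to P
P | [_]#10#1000#   read _ → write 1, move +1, go to R
R | 1[#]10#1000#
After 27 steps: state R, head at -1, tape 1#10#1000#.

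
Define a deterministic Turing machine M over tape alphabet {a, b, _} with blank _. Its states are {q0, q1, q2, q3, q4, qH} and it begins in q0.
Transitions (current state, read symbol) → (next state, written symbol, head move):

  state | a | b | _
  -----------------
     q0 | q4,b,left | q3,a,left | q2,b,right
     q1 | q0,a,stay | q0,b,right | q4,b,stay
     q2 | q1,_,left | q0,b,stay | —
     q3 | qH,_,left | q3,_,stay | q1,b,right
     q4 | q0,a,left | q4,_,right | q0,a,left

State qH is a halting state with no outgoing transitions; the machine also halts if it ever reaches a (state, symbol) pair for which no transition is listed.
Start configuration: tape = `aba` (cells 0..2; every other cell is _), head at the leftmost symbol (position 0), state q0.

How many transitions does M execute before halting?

state=q0 head=0 tape=__[a]ba_   (q0,a)→(q4,b,left)
state=q4 head=-1 tape=_[_]bba_   (q4,_)→(q0,a,left)
state=q0 head=-2 tape=[_]abba_   (q0,_)→(q2,b,right)
state=q2 head=-1 tape=b[a]bba_   (q2,a)→(q1,_,left)
state=q1 head=-2 tape=[b]_bba_   (q1,b)→(q0,b,right)
state=q0 head=-1 tape=b[_]bba_   (q0,_)→(q2,b,right)
state=q2 head=0 tape=bb[b]ba_   (q2,b)→(q0,b,stay)
state=q0 head=0 tape=bb[b]ba_   (q0,b)→(q3,a,left)
state=q3 head=-1 tape=b[b]aba_   (q3,b)→(q3,_,stay)
state=q3 head=-1 tape=b[_]aba_   (q3,_)→(q1,b,right)
state=q1 head=0 tape=bb[a]ba_   (q1,a)→(q0,a,stay)
state=q0 head=0 tape=bb[a]ba_   (q0,a)→(q4,b,left)
state=q4 head=-1 tape=b[b]bba_   (q4,b)→(q4,_,right)
state=q4 head=0 tape=b_[b]ba_   (q4,b)→(q4,_,right)
state=q4 head=1 tape=b__[b]a_   (q4,b)→(q4,_,right)
state=q4 head=2 tape=b___[a]_   (q4,a)→(q0,a,left)
state=q0 head=1 tape=b__[_]a_   (q0,_)→(q2,b,right)
state=q2 head=2 tape=b__b[a]_   (q2,a)→(q1,_,left)
state=q1 head=1 tape=b__[b]__   (q1,b)→(q0,b,right)
state=q0 head=2 tape=b__b[_]_   (q0,_)→(q2,b,right)
state=q2 head=3 tape=b__bb[_]
M halts after 20 transitions.

20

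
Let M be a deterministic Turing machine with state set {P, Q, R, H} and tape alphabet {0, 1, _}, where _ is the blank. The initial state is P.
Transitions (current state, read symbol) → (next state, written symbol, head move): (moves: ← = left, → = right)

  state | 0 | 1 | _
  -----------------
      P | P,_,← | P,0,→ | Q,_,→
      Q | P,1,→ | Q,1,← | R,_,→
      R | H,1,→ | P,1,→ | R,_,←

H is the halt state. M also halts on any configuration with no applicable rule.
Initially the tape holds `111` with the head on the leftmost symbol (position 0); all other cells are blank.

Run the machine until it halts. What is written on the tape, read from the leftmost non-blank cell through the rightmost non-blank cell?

001

P | [1]11___   read 1 → write 0, move →, go to P
P | 0[1]1___   read 1 → write 0, move →, go to P
P | 00[1]___   read 1 → write 0, move →, go to P
P | 000[_]__   read _ → write _, move →, go to Q
Q | 000_[_]_   read _ → write _, move →, go to R
R | 000__[_]   read _ → write _, move ←, go to R
R | 000_[_]_   read _ → write _, move ←, go to R
R | 000[_]__   read _ → write _, move ←, go to R
R | 00[0]___   read 0 → write 1, move →, go to H
H | 001[_]__
The non-blank tape span at halt is 001.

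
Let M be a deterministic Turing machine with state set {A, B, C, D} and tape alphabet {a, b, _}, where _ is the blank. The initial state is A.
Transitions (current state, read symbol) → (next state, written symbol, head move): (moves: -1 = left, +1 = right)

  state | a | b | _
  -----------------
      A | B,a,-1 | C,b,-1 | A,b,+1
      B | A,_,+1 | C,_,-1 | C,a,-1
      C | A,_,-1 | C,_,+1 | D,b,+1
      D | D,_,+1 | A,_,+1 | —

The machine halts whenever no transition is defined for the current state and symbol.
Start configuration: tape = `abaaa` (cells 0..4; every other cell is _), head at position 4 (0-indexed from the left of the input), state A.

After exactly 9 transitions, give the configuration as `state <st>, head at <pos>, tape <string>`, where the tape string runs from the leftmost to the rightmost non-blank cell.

state A, head at 1, tape bbb_aa

state=A head=4 tape=_abaa[a]   (A,a)→(B,a,-1)
state=B head=3 tape=_aba[a]a   (B,a)→(A,_,+1)
state=A head=4 tape=_aba_[a]   (A,a)→(B,a,-1)
state=B head=3 tape=_aba[_]a   (B,_)→(C,a,-1)
state=C head=2 tape=_ab[a]aa   (C,a)→(A,_,-1)
state=A head=1 tape=_a[b]_aa   (A,b)→(C,b,-1)
state=C head=0 tape=_[a]b_aa   (C,a)→(A,_,-1)
state=A head=-1 tape=[_]_b_aa   (A,_)→(A,b,+1)
state=A head=0 tape=b[_]b_aa   (A,_)→(A,b,+1)
state=A head=1 tape=bb[b]_aa
After 9 steps: state A, head at 1, tape bbb_aa.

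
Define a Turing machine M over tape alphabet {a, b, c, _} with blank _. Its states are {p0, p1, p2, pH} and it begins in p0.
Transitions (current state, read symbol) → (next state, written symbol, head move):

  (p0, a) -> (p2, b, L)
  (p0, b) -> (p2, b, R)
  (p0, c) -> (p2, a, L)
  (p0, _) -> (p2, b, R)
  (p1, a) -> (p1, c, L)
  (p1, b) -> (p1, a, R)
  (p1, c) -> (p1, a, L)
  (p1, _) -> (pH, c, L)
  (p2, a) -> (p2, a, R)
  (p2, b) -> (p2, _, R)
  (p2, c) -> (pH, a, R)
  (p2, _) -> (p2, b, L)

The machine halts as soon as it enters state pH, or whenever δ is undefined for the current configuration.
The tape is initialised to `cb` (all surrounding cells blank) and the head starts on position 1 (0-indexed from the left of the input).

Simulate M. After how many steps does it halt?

8

p0 | c[b]__   read b → write b, move R, go to p2
p2 | cb[_]_   read _ → write b, move L, go to p2
p2 | c[b]b_   read b → write _, move R, go to p2
p2 | c_[b]_   read b → write _, move R, go to p2
p2 | c__[_]   read _ → write b, move L, go to p2
p2 | c_[_]b   read _ → write b, move L, go to p2
p2 | c[_]bb   read _ → write b, move L, go to p2
p2 | [c]bbb   read c → write a, move R, go to pH
pH | a[b]bb
M halts after 8 transitions.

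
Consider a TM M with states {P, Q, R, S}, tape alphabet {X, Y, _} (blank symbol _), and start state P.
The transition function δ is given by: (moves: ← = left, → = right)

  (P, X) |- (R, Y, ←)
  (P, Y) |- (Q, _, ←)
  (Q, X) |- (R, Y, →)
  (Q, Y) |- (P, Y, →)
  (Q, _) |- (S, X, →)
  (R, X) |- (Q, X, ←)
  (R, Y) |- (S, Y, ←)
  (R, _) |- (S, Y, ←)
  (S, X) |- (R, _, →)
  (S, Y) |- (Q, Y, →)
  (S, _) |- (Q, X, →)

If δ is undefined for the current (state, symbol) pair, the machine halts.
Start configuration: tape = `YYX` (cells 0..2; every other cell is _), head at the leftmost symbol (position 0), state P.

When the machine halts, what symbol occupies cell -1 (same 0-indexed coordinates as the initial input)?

X

state=P head=0 tape=_[Y]YX   (P,Y)→(Q,_,←)
state=Q head=-1 tape=[_]_YX   (Q,_)→(S,X,→)
state=S head=0 tape=X[_]YX   (S,_)→(Q,X,→)
state=Q head=1 tape=XX[Y]X   (Q,Y)→(P,Y,→)
state=P head=2 tape=XXY[X]   (P,X)→(R,Y,←)
state=R head=1 tape=XX[Y]Y   (R,Y)→(S,Y,←)
state=S head=0 tape=X[X]YY   (S,X)→(R,_,→)
state=R head=1 tape=X_[Y]Y   (R,Y)→(S,Y,←)
state=S head=0 tape=X[_]YY   (S,_)→(Q,X,→)
state=Q head=1 tape=XX[Y]Y   (Q,Y)→(P,Y,→)
state=P head=2 tape=XXY[Y]   (P,Y)→(Q,_,←)
state=Q head=1 tape=XX[Y]_   (Q,Y)→(P,Y,→)
state=P head=2 tape=XXY[_]
Cell -1 holds X when M halts.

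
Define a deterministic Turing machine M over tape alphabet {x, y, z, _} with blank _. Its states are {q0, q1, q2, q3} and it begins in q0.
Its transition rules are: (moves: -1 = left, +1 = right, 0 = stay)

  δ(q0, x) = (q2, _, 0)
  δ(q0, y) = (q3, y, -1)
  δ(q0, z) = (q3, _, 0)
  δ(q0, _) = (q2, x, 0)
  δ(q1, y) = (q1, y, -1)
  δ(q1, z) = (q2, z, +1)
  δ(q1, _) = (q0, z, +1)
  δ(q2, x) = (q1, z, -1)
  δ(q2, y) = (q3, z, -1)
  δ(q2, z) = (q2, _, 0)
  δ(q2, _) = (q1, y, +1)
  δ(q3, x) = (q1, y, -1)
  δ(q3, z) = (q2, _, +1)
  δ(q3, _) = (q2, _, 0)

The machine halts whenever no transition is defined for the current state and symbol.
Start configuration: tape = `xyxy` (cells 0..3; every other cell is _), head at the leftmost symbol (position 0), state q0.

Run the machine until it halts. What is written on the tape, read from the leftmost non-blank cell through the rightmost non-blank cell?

q0 | _[x]yxy   read x → write _, move 0, go to q2
q2 | _[_]yxy   read _ → write y, move +1, go to q1
q1 | _y[y]xy   read y → write y, move -1, go to q1
q1 | _[y]yxy   read y → write y, move -1, go to q1
q1 | [_]yyxy   read _ → write z, move +1, go to q0
q0 | z[y]yxy   read y → write y, move -1, go to q3
q3 | [z]yyxy   read z → write _, move +1, go to q2
q2 | _[y]yxy   read y → write z, move -1, go to q3
q3 | [_]zyxy   read _ → write _, move 0, go to q2
q2 | [_]zyxy   read _ → write y, move +1, go to q1
q1 | y[z]yxy   read z → write z, move +1, go to q2
q2 | yz[y]xy   read y → write z, move -1, go to q3
q3 | y[z]zxy   read z → write _, move +1, go to q2
q2 | y_[z]xy   read z → write _, move 0, go to q2
q2 | y_[_]xy   read _ → write y, move +1, go to q1
q1 | y_y[x]y
The non-blank tape span at halt is y_yxy.

y_yxy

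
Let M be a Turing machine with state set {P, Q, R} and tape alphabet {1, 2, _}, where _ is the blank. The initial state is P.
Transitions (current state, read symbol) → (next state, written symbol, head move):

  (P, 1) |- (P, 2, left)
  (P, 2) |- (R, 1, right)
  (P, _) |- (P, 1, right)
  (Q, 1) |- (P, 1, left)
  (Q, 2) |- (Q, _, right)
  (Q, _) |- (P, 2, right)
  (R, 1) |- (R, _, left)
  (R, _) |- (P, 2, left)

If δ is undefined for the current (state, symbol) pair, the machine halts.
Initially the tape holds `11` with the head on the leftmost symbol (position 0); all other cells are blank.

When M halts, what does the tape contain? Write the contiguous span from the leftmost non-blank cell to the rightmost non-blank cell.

state=P head=0 tape=____[1]1   (P,1)→(P,2,left)
state=P head=-1 tape=___[_]21   (P,_)→(P,1,right)
state=P head=0 tape=___1[2]1   (P,2)→(R,1,right)
state=R head=1 tape=___11[1]   (R,1)→(R,_,left)
state=R head=0 tape=___1[1]_   (R,1)→(R,_,left)
state=R head=-1 tape=___[1]__   (R,1)→(R,_,left)
state=R head=-2 tape=__[_]___   (R,_)→(P,2,left)
state=P head=-3 tape=_[_]2___   (P,_)→(P,1,right)
state=P head=-2 tape=_1[2]___   (P,2)→(R,1,right)
state=R head=-1 tape=_11[_]__   (R,_)→(P,2,left)
state=P head=-2 tape=_1[1]2__   (P,1)→(P,2,left)
state=P head=-3 tape=_[1]22__   (P,1)→(P,2,left)
state=P head=-4 tape=[_]222__   (P,_)→(P,1,right)
state=P head=-3 tape=1[2]22__   (P,2)→(R,1,right)
state=R head=-2 tape=11[2]2__
The non-blank tape span at halt is 1122.

1122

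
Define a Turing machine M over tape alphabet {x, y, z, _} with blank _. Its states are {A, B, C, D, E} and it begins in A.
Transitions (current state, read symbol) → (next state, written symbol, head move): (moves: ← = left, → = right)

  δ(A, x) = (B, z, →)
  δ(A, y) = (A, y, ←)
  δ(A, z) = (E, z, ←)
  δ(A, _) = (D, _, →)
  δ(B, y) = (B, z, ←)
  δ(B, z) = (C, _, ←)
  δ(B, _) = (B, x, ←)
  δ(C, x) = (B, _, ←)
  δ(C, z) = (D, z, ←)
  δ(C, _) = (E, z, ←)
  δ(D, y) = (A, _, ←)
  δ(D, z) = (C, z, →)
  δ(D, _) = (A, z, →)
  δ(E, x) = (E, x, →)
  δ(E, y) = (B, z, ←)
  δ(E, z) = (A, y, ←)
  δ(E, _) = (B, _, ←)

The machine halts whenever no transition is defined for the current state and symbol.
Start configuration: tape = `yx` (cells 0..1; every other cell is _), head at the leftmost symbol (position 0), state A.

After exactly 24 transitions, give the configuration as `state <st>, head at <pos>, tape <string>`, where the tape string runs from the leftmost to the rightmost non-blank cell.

state=A head=0 tape=__[y]x_   (A,y)→(A,y,←)
state=A head=-1 tape=_[_]yx_   (A,_)→(D,_,→)
state=D head=0 tape=__[y]x_   (D,y)→(A,_,←)
state=A head=-1 tape=_[_]_x_   (A,_)→(D,_,→)
state=D head=0 tape=__[_]x_   (D,_)→(A,z,→)
state=A head=1 tape=__z[x]_   (A,x)→(B,z,→)
state=B head=2 tape=__zz[_]   (B,_)→(B,x,←)
state=B head=1 tape=__z[z]x   (B,z)→(C,_,←)
state=C head=0 tape=__[z]_x   (C,z)→(D,z,←)
state=D head=-1 tape=_[_]z_x   (D,_)→(A,z,→)
state=A head=0 tape=_z[z]_x   (A,z)→(E,z,←)
state=E head=-1 tape=_[z]z_x   (E,z)→(A,y,←)
state=A head=-2 tape=[_]yz_x   (A,_)→(D,_,→)
state=D head=-1 tape=_[y]z_x   (D,y)→(A,_,←)
state=A head=-2 tape=[_]_z_x   (A,_)→(D,_,→)
state=D head=-1 tape=_[_]z_x   (D,_)→(A,z,→)
state=A head=0 tape=_z[z]_x   (A,z)→(E,z,←)
state=E head=-1 tape=_[z]z_x   (E,z)→(A,y,←)
state=A head=-2 tape=[_]yz_x   (A,_)→(D,_,→)
state=D head=-1 tape=_[y]z_x   (D,y)→(A,_,←)
state=A head=-2 tape=[_]_z_x   (A,_)→(D,_,→)
state=D head=-1 tape=_[_]z_x   (D,_)→(A,z,→)
state=A head=0 tape=_z[z]_x   (A,z)→(E,z,←)
state=E head=-1 tape=_[z]z_x   (E,z)→(A,y,←)
state=A head=-2 tape=[_]yz_x
After 24 steps: state A, head at -2, tape yz_x.

state A, head at -2, tape yz_x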